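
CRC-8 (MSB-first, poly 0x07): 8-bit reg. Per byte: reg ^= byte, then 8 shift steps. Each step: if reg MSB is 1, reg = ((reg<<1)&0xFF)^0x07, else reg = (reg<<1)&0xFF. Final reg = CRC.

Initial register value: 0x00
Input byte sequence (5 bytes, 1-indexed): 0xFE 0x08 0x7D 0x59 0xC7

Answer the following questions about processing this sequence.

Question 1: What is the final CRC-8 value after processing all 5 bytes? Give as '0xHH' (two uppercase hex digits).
Answer: 0xF7

Derivation:
After byte 1 (0xFE): reg=0xF4
After byte 2 (0x08): reg=0xFA
After byte 3 (0x7D): reg=0x9C
After byte 4 (0x59): reg=0x55
After byte 5 (0xC7): reg=0xF7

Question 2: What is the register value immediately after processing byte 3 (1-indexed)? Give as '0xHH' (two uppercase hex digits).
After byte 1 (0xFE): reg=0xF4
After byte 2 (0x08): reg=0xFA
After byte 3 (0x7D): reg=0x9C

Answer: 0x9C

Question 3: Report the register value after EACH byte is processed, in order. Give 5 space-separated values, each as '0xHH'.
0xF4 0xFA 0x9C 0x55 0xF7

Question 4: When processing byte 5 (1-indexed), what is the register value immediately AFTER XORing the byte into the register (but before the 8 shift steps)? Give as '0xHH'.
Answer: 0x92

Derivation:
Register before byte 5: 0x55
Byte 5: 0xC7
0x55 XOR 0xC7 = 0x92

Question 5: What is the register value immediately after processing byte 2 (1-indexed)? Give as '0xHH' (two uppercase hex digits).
After byte 1 (0xFE): reg=0xF4
After byte 2 (0x08): reg=0xFA

Answer: 0xFA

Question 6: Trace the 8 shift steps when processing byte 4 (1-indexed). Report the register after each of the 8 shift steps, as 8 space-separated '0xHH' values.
After byte 1 (0xFE): reg=0xF4
After byte 2 (0x08): reg=0xFA
After byte 3 (0x7D): reg=0x9C
Register before byte 4: 0x9C
After XOR with byte 0x59: 0xC5

Answer: 0x8D 0x1D 0x3A 0x74 0xE8 0xD7 0xA9 0x55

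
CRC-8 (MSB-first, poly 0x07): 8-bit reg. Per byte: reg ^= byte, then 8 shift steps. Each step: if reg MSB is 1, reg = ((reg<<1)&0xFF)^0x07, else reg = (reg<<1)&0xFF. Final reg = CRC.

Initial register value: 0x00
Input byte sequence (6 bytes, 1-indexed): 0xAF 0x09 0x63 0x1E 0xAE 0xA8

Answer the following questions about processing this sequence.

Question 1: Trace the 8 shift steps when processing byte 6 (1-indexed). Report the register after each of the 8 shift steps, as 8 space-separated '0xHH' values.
After byte 1 (0xAF): reg=0x44
After byte 2 (0x09): reg=0xE4
After byte 3 (0x63): reg=0x9C
After byte 4 (0x1E): reg=0x87
After byte 5 (0xAE): reg=0xDF
Register before byte 6: 0xDF
After XOR with byte 0xA8: 0x77

Answer: 0xEE 0xDB 0xB1 0x65 0xCA 0x93 0x21 0x42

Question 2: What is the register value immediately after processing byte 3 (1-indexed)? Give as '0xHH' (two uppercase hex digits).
After byte 1 (0xAF): reg=0x44
After byte 2 (0x09): reg=0xE4
After byte 3 (0x63): reg=0x9C

Answer: 0x9C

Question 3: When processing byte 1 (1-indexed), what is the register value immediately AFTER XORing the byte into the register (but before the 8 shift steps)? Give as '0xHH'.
Answer: 0xAF

Derivation:
Register before byte 1: 0x00
Byte 1: 0xAF
0x00 XOR 0xAF = 0xAF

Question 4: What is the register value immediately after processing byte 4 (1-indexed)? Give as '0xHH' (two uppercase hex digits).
After byte 1 (0xAF): reg=0x44
After byte 2 (0x09): reg=0xE4
After byte 3 (0x63): reg=0x9C
After byte 4 (0x1E): reg=0x87

Answer: 0x87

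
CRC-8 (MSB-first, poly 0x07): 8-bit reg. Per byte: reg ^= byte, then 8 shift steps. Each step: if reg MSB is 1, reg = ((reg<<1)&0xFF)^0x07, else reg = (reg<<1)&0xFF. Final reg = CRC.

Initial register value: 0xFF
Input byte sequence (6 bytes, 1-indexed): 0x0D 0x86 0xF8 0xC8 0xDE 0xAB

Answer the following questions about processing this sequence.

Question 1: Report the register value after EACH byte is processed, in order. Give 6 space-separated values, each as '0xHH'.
0xD0 0xA5 0x94 0x93 0xE4 0xEA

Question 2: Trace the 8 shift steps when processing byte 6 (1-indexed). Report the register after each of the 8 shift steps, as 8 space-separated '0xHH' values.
After byte 1 (0x0D): reg=0xD0
After byte 2 (0x86): reg=0xA5
After byte 3 (0xF8): reg=0x94
After byte 4 (0xC8): reg=0x93
After byte 5 (0xDE): reg=0xE4
Register before byte 6: 0xE4
After XOR with byte 0xAB: 0x4F

Answer: 0x9E 0x3B 0x76 0xEC 0xDF 0xB9 0x75 0xEA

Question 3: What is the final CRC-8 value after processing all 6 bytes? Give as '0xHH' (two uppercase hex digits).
Answer: 0xEA

Derivation:
After byte 1 (0x0D): reg=0xD0
After byte 2 (0x86): reg=0xA5
After byte 3 (0xF8): reg=0x94
After byte 4 (0xC8): reg=0x93
After byte 5 (0xDE): reg=0xE4
After byte 6 (0xAB): reg=0xEA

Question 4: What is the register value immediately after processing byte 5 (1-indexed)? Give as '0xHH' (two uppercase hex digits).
After byte 1 (0x0D): reg=0xD0
After byte 2 (0x86): reg=0xA5
After byte 3 (0xF8): reg=0x94
After byte 4 (0xC8): reg=0x93
After byte 5 (0xDE): reg=0xE4

Answer: 0xE4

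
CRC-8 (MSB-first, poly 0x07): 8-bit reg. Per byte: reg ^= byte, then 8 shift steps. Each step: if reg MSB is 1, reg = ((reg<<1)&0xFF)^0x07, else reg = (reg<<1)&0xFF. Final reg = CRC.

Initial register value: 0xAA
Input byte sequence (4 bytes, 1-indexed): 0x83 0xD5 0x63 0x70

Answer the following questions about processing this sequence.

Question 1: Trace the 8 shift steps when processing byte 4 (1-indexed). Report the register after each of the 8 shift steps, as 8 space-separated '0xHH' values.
Answer: 0xBF 0x79 0xF2 0xE3 0xC1 0x85 0x0D 0x1A

Derivation:
After byte 1 (0x83): reg=0xDF
After byte 2 (0xD5): reg=0x36
After byte 3 (0x63): reg=0xAC
Register before byte 4: 0xAC
After XOR with byte 0x70: 0xDC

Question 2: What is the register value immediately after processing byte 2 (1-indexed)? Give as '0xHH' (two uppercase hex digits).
After byte 1 (0x83): reg=0xDF
After byte 2 (0xD5): reg=0x36

Answer: 0x36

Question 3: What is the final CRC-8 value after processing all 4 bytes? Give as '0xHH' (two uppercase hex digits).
Answer: 0x1A

Derivation:
After byte 1 (0x83): reg=0xDF
After byte 2 (0xD5): reg=0x36
After byte 3 (0x63): reg=0xAC
After byte 4 (0x70): reg=0x1A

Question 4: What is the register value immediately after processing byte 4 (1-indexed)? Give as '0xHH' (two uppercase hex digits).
After byte 1 (0x83): reg=0xDF
After byte 2 (0xD5): reg=0x36
After byte 3 (0x63): reg=0xAC
After byte 4 (0x70): reg=0x1A

Answer: 0x1A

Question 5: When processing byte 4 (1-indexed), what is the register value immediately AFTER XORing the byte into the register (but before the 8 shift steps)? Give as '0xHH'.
Register before byte 4: 0xAC
Byte 4: 0x70
0xAC XOR 0x70 = 0xDC

Answer: 0xDC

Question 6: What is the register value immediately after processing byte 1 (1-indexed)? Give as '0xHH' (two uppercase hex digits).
After byte 1 (0x83): reg=0xDF

Answer: 0xDF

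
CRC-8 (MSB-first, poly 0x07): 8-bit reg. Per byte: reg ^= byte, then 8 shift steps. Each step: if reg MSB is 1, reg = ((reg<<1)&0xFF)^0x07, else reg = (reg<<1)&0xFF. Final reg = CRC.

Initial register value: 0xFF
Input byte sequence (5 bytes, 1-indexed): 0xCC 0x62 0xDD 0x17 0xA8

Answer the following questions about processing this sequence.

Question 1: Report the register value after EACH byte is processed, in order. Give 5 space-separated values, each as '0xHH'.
0x99 0xEF 0x9E 0xB6 0x5A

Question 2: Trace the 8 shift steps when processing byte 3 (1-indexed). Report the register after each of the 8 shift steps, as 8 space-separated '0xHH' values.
Answer: 0x64 0xC8 0x97 0x29 0x52 0xA4 0x4F 0x9E

Derivation:
After byte 1 (0xCC): reg=0x99
After byte 2 (0x62): reg=0xEF
Register before byte 3: 0xEF
After XOR with byte 0xDD: 0x32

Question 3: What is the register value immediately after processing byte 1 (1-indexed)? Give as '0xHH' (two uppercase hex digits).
After byte 1 (0xCC): reg=0x99

Answer: 0x99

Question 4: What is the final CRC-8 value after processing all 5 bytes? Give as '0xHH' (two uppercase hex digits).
Answer: 0x5A

Derivation:
After byte 1 (0xCC): reg=0x99
After byte 2 (0x62): reg=0xEF
After byte 3 (0xDD): reg=0x9E
After byte 4 (0x17): reg=0xB6
After byte 5 (0xA8): reg=0x5A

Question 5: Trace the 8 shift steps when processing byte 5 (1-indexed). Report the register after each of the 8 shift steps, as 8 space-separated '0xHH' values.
Answer: 0x3C 0x78 0xF0 0xE7 0xC9 0x95 0x2D 0x5A

Derivation:
After byte 1 (0xCC): reg=0x99
After byte 2 (0x62): reg=0xEF
After byte 3 (0xDD): reg=0x9E
After byte 4 (0x17): reg=0xB6
Register before byte 5: 0xB6
After XOR with byte 0xA8: 0x1E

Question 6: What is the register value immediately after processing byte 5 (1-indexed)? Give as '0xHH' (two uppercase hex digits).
After byte 1 (0xCC): reg=0x99
After byte 2 (0x62): reg=0xEF
After byte 3 (0xDD): reg=0x9E
After byte 4 (0x17): reg=0xB6
After byte 5 (0xA8): reg=0x5A

Answer: 0x5A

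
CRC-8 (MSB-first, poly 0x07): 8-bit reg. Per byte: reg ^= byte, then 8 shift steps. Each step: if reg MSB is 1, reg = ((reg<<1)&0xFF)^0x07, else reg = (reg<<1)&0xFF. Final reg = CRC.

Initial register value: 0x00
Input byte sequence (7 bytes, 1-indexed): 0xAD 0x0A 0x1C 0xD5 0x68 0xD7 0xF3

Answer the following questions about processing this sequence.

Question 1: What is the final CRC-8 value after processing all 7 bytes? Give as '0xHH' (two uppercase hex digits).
Answer: 0xC3

Derivation:
After byte 1 (0xAD): reg=0x4A
After byte 2 (0x0A): reg=0xC7
After byte 3 (0x1C): reg=0x0F
After byte 4 (0xD5): reg=0x08
After byte 5 (0x68): reg=0x27
After byte 6 (0xD7): reg=0xDE
After byte 7 (0xF3): reg=0xC3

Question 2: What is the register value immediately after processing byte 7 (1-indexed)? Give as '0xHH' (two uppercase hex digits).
After byte 1 (0xAD): reg=0x4A
After byte 2 (0x0A): reg=0xC7
After byte 3 (0x1C): reg=0x0F
After byte 4 (0xD5): reg=0x08
After byte 5 (0x68): reg=0x27
After byte 6 (0xD7): reg=0xDE
After byte 7 (0xF3): reg=0xC3

Answer: 0xC3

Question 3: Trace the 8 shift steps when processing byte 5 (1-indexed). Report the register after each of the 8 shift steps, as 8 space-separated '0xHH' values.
After byte 1 (0xAD): reg=0x4A
After byte 2 (0x0A): reg=0xC7
After byte 3 (0x1C): reg=0x0F
After byte 4 (0xD5): reg=0x08
Register before byte 5: 0x08
After XOR with byte 0x68: 0x60

Answer: 0xC0 0x87 0x09 0x12 0x24 0x48 0x90 0x27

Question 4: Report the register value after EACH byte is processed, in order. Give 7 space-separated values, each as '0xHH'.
0x4A 0xC7 0x0F 0x08 0x27 0xDE 0xC3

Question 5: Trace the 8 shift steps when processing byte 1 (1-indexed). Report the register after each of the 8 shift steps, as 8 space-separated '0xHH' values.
Register before byte 1: 0x00
After XOR with byte 0xAD: 0xAD

Answer: 0x5D 0xBA 0x73 0xE6 0xCB 0x91 0x25 0x4A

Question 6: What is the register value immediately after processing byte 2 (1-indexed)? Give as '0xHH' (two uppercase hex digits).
After byte 1 (0xAD): reg=0x4A
After byte 2 (0x0A): reg=0xC7

Answer: 0xC7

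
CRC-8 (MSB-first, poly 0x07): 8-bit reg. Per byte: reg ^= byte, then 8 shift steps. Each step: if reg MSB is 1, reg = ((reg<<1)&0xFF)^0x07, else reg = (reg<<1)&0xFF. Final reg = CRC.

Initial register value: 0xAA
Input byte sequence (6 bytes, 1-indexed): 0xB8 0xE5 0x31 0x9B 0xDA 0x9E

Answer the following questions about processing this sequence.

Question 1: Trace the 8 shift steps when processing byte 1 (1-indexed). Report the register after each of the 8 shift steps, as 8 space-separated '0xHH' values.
Register before byte 1: 0xAA
After XOR with byte 0xB8: 0x12

Answer: 0x24 0x48 0x90 0x27 0x4E 0x9C 0x3F 0x7E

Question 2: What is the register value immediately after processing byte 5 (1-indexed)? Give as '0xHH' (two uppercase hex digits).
Answer: 0x28

Derivation:
After byte 1 (0xB8): reg=0x7E
After byte 2 (0xE5): reg=0xC8
After byte 3 (0x31): reg=0xE1
After byte 4 (0x9B): reg=0x61
After byte 5 (0xDA): reg=0x28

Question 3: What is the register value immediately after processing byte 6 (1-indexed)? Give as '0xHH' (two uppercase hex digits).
Answer: 0x0B

Derivation:
After byte 1 (0xB8): reg=0x7E
After byte 2 (0xE5): reg=0xC8
After byte 3 (0x31): reg=0xE1
After byte 4 (0x9B): reg=0x61
After byte 5 (0xDA): reg=0x28
After byte 6 (0x9E): reg=0x0B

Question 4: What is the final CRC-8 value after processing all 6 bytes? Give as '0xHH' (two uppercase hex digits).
Answer: 0x0B

Derivation:
After byte 1 (0xB8): reg=0x7E
After byte 2 (0xE5): reg=0xC8
After byte 3 (0x31): reg=0xE1
After byte 4 (0x9B): reg=0x61
After byte 5 (0xDA): reg=0x28
After byte 6 (0x9E): reg=0x0B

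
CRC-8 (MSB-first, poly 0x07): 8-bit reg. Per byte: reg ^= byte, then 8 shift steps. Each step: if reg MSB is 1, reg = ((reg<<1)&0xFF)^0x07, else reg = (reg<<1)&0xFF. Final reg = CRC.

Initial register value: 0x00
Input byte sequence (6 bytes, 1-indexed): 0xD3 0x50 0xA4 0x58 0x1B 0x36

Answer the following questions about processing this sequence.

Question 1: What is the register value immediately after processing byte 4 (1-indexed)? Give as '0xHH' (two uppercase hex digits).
Answer: 0x10

Derivation:
After byte 1 (0xD3): reg=0x37
After byte 2 (0x50): reg=0x32
After byte 3 (0xA4): reg=0xEB
After byte 4 (0x58): reg=0x10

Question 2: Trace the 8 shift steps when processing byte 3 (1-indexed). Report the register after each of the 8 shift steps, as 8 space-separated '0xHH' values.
After byte 1 (0xD3): reg=0x37
After byte 2 (0x50): reg=0x32
Register before byte 3: 0x32
After XOR with byte 0xA4: 0x96

Answer: 0x2B 0x56 0xAC 0x5F 0xBE 0x7B 0xF6 0xEB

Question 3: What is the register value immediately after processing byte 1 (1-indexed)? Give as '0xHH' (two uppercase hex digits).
Answer: 0x37

Derivation:
After byte 1 (0xD3): reg=0x37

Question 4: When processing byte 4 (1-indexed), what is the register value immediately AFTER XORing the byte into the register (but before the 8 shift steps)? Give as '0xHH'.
Answer: 0xB3

Derivation:
Register before byte 4: 0xEB
Byte 4: 0x58
0xEB XOR 0x58 = 0xB3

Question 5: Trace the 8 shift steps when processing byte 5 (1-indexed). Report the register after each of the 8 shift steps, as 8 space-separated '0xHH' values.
After byte 1 (0xD3): reg=0x37
After byte 2 (0x50): reg=0x32
After byte 3 (0xA4): reg=0xEB
After byte 4 (0x58): reg=0x10
Register before byte 5: 0x10
After XOR with byte 0x1B: 0x0B

Answer: 0x16 0x2C 0x58 0xB0 0x67 0xCE 0x9B 0x31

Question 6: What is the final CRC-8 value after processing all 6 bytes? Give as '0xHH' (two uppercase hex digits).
After byte 1 (0xD3): reg=0x37
After byte 2 (0x50): reg=0x32
After byte 3 (0xA4): reg=0xEB
After byte 4 (0x58): reg=0x10
After byte 5 (0x1B): reg=0x31
After byte 6 (0x36): reg=0x15

Answer: 0x15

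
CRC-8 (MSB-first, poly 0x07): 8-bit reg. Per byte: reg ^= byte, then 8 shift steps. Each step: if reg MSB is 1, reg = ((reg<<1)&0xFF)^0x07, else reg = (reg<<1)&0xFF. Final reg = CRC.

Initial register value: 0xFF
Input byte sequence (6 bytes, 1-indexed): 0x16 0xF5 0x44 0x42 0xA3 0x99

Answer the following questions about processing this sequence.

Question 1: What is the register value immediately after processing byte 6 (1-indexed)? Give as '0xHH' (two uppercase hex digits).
After byte 1 (0x16): reg=0x91
After byte 2 (0xF5): reg=0x3B
After byte 3 (0x44): reg=0x7A
After byte 4 (0x42): reg=0xA8
After byte 5 (0xA3): reg=0x31
After byte 6 (0x99): reg=0x51

Answer: 0x51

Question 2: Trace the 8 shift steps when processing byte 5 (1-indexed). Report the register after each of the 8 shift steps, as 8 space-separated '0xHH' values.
After byte 1 (0x16): reg=0x91
After byte 2 (0xF5): reg=0x3B
After byte 3 (0x44): reg=0x7A
After byte 4 (0x42): reg=0xA8
Register before byte 5: 0xA8
After XOR with byte 0xA3: 0x0B

Answer: 0x16 0x2C 0x58 0xB0 0x67 0xCE 0x9B 0x31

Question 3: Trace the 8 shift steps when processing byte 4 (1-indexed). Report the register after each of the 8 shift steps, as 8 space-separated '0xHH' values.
After byte 1 (0x16): reg=0x91
After byte 2 (0xF5): reg=0x3B
After byte 3 (0x44): reg=0x7A
Register before byte 4: 0x7A
After XOR with byte 0x42: 0x38

Answer: 0x70 0xE0 0xC7 0x89 0x15 0x2A 0x54 0xA8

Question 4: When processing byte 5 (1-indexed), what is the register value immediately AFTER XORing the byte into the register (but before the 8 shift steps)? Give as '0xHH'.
Answer: 0x0B

Derivation:
Register before byte 5: 0xA8
Byte 5: 0xA3
0xA8 XOR 0xA3 = 0x0B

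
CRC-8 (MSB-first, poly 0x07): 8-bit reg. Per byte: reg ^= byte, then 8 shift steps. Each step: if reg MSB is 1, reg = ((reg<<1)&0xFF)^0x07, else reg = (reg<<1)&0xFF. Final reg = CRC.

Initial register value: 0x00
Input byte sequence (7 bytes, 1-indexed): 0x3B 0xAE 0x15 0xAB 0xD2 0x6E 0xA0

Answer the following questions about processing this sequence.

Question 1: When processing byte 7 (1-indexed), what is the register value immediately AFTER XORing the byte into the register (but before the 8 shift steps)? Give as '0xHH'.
Answer: 0x80

Derivation:
Register before byte 7: 0x20
Byte 7: 0xA0
0x20 XOR 0xA0 = 0x80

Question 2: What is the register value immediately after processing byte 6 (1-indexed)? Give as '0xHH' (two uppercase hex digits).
Answer: 0x20

Derivation:
After byte 1 (0x3B): reg=0xA1
After byte 2 (0xAE): reg=0x2D
After byte 3 (0x15): reg=0xA8
After byte 4 (0xAB): reg=0x09
After byte 5 (0xD2): reg=0x0F
After byte 6 (0x6E): reg=0x20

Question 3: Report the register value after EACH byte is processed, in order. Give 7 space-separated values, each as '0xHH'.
0xA1 0x2D 0xA8 0x09 0x0F 0x20 0x89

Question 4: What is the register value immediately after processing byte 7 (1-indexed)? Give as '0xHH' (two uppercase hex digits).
Answer: 0x89

Derivation:
After byte 1 (0x3B): reg=0xA1
After byte 2 (0xAE): reg=0x2D
After byte 3 (0x15): reg=0xA8
After byte 4 (0xAB): reg=0x09
After byte 5 (0xD2): reg=0x0F
After byte 6 (0x6E): reg=0x20
After byte 7 (0xA0): reg=0x89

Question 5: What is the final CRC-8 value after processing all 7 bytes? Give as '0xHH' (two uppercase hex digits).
Answer: 0x89

Derivation:
After byte 1 (0x3B): reg=0xA1
After byte 2 (0xAE): reg=0x2D
After byte 3 (0x15): reg=0xA8
After byte 4 (0xAB): reg=0x09
After byte 5 (0xD2): reg=0x0F
After byte 6 (0x6E): reg=0x20
After byte 7 (0xA0): reg=0x89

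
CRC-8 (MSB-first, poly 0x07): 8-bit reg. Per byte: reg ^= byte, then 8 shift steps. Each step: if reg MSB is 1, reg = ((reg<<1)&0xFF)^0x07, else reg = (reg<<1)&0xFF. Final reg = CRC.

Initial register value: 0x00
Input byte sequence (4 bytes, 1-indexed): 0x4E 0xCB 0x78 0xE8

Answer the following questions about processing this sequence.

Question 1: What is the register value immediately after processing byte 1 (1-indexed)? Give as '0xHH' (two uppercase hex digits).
After byte 1 (0x4E): reg=0xED

Answer: 0xED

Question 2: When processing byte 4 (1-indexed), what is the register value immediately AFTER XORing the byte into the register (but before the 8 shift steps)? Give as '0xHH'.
Register before byte 4: 0xBF
Byte 4: 0xE8
0xBF XOR 0xE8 = 0x57

Answer: 0x57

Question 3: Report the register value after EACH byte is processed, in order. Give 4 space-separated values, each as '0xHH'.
0xED 0xF2 0xBF 0xA2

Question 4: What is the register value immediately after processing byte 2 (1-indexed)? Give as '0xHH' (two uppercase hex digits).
After byte 1 (0x4E): reg=0xED
After byte 2 (0xCB): reg=0xF2

Answer: 0xF2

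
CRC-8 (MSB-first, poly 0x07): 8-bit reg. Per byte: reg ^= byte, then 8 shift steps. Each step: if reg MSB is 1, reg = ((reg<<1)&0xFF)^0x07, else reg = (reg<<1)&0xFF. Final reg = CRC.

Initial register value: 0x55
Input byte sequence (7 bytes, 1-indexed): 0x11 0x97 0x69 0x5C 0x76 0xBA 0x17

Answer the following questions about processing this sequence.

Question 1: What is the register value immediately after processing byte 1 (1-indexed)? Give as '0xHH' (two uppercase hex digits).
After byte 1 (0x11): reg=0xDB

Answer: 0xDB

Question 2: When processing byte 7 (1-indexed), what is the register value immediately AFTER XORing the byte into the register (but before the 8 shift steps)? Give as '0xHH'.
Register before byte 7: 0x80
Byte 7: 0x17
0x80 XOR 0x17 = 0x97

Answer: 0x97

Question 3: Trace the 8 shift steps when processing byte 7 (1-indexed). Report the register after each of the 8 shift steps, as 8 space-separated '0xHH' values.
After byte 1 (0x11): reg=0xDB
After byte 2 (0x97): reg=0xE3
After byte 3 (0x69): reg=0xBF
After byte 4 (0x5C): reg=0xA7
After byte 5 (0x76): reg=0x39
After byte 6 (0xBA): reg=0x80
Register before byte 7: 0x80
After XOR with byte 0x17: 0x97

Answer: 0x29 0x52 0xA4 0x4F 0x9E 0x3B 0x76 0xEC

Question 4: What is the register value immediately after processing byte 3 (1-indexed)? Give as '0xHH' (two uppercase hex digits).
After byte 1 (0x11): reg=0xDB
After byte 2 (0x97): reg=0xE3
After byte 3 (0x69): reg=0xBF

Answer: 0xBF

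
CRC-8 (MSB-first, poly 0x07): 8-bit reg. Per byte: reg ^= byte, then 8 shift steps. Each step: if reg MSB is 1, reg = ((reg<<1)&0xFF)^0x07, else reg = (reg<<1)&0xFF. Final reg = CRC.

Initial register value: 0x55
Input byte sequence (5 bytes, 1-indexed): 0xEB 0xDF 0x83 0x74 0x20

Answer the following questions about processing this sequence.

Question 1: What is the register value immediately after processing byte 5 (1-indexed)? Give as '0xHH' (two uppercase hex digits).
After byte 1 (0xEB): reg=0x33
After byte 2 (0xDF): reg=0x8A
After byte 3 (0x83): reg=0x3F
After byte 4 (0x74): reg=0xF6
After byte 5 (0x20): reg=0x2C

Answer: 0x2C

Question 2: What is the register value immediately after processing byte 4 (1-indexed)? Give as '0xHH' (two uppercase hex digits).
After byte 1 (0xEB): reg=0x33
After byte 2 (0xDF): reg=0x8A
After byte 3 (0x83): reg=0x3F
After byte 4 (0x74): reg=0xF6

Answer: 0xF6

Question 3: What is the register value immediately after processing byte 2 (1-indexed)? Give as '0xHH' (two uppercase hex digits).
After byte 1 (0xEB): reg=0x33
After byte 2 (0xDF): reg=0x8A

Answer: 0x8A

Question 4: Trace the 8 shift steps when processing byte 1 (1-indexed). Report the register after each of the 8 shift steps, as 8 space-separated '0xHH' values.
Register before byte 1: 0x55
After XOR with byte 0xEB: 0xBE

Answer: 0x7B 0xF6 0xEB 0xD1 0xA5 0x4D 0x9A 0x33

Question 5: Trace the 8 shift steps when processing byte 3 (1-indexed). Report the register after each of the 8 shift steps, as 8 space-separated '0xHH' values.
Answer: 0x12 0x24 0x48 0x90 0x27 0x4E 0x9C 0x3F

Derivation:
After byte 1 (0xEB): reg=0x33
After byte 2 (0xDF): reg=0x8A
Register before byte 3: 0x8A
After XOR with byte 0x83: 0x09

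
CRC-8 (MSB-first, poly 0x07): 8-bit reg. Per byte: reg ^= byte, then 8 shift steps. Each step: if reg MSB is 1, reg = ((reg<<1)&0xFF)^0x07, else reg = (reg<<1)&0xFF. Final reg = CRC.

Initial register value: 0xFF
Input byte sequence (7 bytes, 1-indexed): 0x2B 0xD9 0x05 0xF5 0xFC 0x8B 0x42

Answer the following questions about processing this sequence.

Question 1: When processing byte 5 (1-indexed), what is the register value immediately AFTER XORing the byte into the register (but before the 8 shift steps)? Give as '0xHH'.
Register before byte 5: 0x04
Byte 5: 0xFC
0x04 XOR 0xFC = 0xF8

Answer: 0xF8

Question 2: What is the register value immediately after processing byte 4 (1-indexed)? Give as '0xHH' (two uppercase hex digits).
Answer: 0x04

Derivation:
After byte 1 (0x2B): reg=0x22
After byte 2 (0xD9): reg=0xEF
After byte 3 (0x05): reg=0x98
After byte 4 (0xF5): reg=0x04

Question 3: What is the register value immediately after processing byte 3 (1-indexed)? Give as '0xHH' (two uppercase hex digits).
Answer: 0x98

Derivation:
After byte 1 (0x2B): reg=0x22
After byte 2 (0xD9): reg=0xEF
After byte 3 (0x05): reg=0x98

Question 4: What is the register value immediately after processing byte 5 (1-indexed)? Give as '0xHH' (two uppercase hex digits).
After byte 1 (0x2B): reg=0x22
After byte 2 (0xD9): reg=0xEF
After byte 3 (0x05): reg=0x98
After byte 4 (0xF5): reg=0x04
After byte 5 (0xFC): reg=0xE6

Answer: 0xE6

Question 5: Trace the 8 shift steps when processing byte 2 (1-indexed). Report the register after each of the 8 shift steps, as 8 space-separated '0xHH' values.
Answer: 0xF1 0xE5 0xCD 0x9D 0x3D 0x7A 0xF4 0xEF

Derivation:
After byte 1 (0x2B): reg=0x22
Register before byte 2: 0x22
After XOR with byte 0xD9: 0xFB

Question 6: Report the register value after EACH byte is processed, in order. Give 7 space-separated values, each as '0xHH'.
0x22 0xEF 0x98 0x04 0xE6 0x04 0xD5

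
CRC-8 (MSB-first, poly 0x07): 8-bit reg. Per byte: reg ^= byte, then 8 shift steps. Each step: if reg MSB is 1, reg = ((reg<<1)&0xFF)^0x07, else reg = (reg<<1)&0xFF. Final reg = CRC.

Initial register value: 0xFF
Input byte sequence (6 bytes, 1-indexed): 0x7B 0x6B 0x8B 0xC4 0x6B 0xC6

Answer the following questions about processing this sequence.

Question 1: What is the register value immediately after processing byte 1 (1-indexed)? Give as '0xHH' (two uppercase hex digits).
Answer: 0x95

Derivation:
After byte 1 (0x7B): reg=0x95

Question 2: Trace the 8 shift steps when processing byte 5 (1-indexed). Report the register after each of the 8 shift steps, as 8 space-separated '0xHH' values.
After byte 1 (0x7B): reg=0x95
After byte 2 (0x6B): reg=0xF4
After byte 3 (0x8B): reg=0x7A
After byte 4 (0xC4): reg=0x33
Register before byte 5: 0x33
After XOR with byte 0x6B: 0x58

Answer: 0xB0 0x67 0xCE 0x9B 0x31 0x62 0xC4 0x8F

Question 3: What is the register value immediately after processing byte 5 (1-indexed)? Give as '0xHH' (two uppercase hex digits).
Answer: 0x8F

Derivation:
After byte 1 (0x7B): reg=0x95
After byte 2 (0x6B): reg=0xF4
After byte 3 (0x8B): reg=0x7A
After byte 4 (0xC4): reg=0x33
After byte 5 (0x6B): reg=0x8F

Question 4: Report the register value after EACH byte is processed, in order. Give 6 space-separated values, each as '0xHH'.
0x95 0xF4 0x7A 0x33 0x8F 0xF8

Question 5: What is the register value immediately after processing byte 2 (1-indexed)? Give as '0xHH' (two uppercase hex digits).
Answer: 0xF4

Derivation:
After byte 1 (0x7B): reg=0x95
After byte 2 (0x6B): reg=0xF4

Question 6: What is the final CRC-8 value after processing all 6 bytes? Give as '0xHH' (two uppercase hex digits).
After byte 1 (0x7B): reg=0x95
After byte 2 (0x6B): reg=0xF4
After byte 3 (0x8B): reg=0x7A
After byte 4 (0xC4): reg=0x33
After byte 5 (0x6B): reg=0x8F
After byte 6 (0xC6): reg=0xF8

Answer: 0xF8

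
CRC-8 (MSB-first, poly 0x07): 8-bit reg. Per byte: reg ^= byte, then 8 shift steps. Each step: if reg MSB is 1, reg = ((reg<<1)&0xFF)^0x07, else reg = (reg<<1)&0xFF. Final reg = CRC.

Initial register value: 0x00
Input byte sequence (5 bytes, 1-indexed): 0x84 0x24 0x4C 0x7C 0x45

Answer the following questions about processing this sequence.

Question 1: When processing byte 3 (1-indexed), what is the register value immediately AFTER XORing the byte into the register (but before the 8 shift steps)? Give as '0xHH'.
Register before byte 3: 0x1E
Byte 3: 0x4C
0x1E XOR 0x4C = 0x52

Answer: 0x52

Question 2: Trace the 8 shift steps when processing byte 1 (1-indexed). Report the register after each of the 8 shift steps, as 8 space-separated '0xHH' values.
Register before byte 1: 0x00
After XOR with byte 0x84: 0x84

Answer: 0x0F 0x1E 0x3C 0x78 0xF0 0xE7 0xC9 0x95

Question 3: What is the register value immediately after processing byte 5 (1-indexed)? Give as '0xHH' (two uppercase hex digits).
Answer: 0x70

Derivation:
After byte 1 (0x84): reg=0x95
After byte 2 (0x24): reg=0x1E
After byte 3 (0x4C): reg=0xB9
After byte 4 (0x7C): reg=0x55
After byte 5 (0x45): reg=0x70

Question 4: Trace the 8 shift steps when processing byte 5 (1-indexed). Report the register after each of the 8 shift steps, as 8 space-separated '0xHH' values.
After byte 1 (0x84): reg=0x95
After byte 2 (0x24): reg=0x1E
After byte 3 (0x4C): reg=0xB9
After byte 4 (0x7C): reg=0x55
Register before byte 5: 0x55
After XOR with byte 0x45: 0x10

Answer: 0x20 0x40 0x80 0x07 0x0E 0x1C 0x38 0x70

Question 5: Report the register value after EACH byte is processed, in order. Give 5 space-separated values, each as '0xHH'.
0x95 0x1E 0xB9 0x55 0x70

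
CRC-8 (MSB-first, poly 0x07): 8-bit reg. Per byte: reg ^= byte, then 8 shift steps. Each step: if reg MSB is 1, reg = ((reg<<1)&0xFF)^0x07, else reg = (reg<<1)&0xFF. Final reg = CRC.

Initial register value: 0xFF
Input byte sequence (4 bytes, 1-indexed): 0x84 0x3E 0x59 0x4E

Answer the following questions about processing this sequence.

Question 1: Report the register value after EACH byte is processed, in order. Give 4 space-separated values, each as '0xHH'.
0x66 0x8F 0x2C 0x29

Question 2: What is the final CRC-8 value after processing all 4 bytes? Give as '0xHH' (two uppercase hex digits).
Answer: 0x29

Derivation:
After byte 1 (0x84): reg=0x66
After byte 2 (0x3E): reg=0x8F
After byte 3 (0x59): reg=0x2C
After byte 4 (0x4E): reg=0x29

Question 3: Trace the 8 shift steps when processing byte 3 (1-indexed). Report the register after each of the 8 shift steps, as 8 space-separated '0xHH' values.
Answer: 0xAB 0x51 0xA2 0x43 0x86 0x0B 0x16 0x2C

Derivation:
After byte 1 (0x84): reg=0x66
After byte 2 (0x3E): reg=0x8F
Register before byte 3: 0x8F
After XOR with byte 0x59: 0xD6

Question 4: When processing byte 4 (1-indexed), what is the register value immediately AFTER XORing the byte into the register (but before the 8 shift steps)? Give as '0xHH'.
Register before byte 4: 0x2C
Byte 4: 0x4E
0x2C XOR 0x4E = 0x62

Answer: 0x62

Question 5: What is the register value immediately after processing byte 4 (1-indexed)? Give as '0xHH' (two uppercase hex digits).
Answer: 0x29

Derivation:
After byte 1 (0x84): reg=0x66
After byte 2 (0x3E): reg=0x8F
After byte 3 (0x59): reg=0x2C
After byte 4 (0x4E): reg=0x29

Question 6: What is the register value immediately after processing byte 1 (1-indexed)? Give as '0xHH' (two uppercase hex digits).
Answer: 0x66

Derivation:
After byte 1 (0x84): reg=0x66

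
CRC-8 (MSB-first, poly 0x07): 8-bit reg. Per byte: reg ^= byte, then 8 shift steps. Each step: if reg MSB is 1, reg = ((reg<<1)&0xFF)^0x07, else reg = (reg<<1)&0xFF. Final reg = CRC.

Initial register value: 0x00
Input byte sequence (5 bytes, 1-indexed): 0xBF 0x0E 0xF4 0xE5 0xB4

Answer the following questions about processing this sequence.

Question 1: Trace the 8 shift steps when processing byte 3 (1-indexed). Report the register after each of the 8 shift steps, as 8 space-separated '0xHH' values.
After byte 1 (0xBF): reg=0x34
After byte 2 (0x0E): reg=0xA6
Register before byte 3: 0xA6
After XOR with byte 0xF4: 0x52

Answer: 0xA4 0x4F 0x9E 0x3B 0x76 0xEC 0xDF 0xB9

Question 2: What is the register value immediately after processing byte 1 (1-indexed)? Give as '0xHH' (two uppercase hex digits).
Answer: 0x34

Derivation:
After byte 1 (0xBF): reg=0x34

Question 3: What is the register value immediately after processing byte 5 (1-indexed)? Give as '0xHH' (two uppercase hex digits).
Answer: 0xF5

Derivation:
After byte 1 (0xBF): reg=0x34
After byte 2 (0x0E): reg=0xA6
After byte 3 (0xF4): reg=0xB9
After byte 4 (0xE5): reg=0x93
After byte 5 (0xB4): reg=0xF5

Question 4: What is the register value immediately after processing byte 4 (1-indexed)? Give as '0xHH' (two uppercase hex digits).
After byte 1 (0xBF): reg=0x34
After byte 2 (0x0E): reg=0xA6
After byte 3 (0xF4): reg=0xB9
After byte 4 (0xE5): reg=0x93

Answer: 0x93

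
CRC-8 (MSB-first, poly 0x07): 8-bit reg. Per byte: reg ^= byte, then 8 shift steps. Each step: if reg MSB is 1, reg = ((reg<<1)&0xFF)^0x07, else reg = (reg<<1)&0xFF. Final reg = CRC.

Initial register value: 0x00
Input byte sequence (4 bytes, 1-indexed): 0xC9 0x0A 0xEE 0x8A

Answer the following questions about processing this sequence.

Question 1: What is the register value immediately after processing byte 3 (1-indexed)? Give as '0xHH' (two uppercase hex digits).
After byte 1 (0xC9): reg=0x71
After byte 2 (0x0A): reg=0x66
After byte 3 (0xEE): reg=0xB1

Answer: 0xB1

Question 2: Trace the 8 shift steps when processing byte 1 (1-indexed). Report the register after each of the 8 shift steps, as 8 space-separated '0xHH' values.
Register before byte 1: 0x00
After XOR with byte 0xC9: 0xC9

Answer: 0x95 0x2D 0x5A 0xB4 0x6F 0xDE 0xBB 0x71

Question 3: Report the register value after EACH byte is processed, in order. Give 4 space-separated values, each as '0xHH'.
0x71 0x66 0xB1 0xA1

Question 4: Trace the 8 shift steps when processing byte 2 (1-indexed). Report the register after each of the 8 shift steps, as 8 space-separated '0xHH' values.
After byte 1 (0xC9): reg=0x71
Register before byte 2: 0x71
After XOR with byte 0x0A: 0x7B

Answer: 0xF6 0xEB 0xD1 0xA5 0x4D 0x9A 0x33 0x66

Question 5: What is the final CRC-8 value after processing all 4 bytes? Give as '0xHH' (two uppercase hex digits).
After byte 1 (0xC9): reg=0x71
After byte 2 (0x0A): reg=0x66
After byte 3 (0xEE): reg=0xB1
After byte 4 (0x8A): reg=0xA1

Answer: 0xA1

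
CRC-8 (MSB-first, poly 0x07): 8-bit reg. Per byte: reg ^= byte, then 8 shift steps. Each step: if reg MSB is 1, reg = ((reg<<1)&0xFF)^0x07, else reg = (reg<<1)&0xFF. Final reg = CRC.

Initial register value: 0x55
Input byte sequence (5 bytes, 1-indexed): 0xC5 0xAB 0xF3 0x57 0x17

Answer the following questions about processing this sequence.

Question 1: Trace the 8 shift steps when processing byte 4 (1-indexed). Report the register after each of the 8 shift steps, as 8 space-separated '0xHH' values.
Answer: 0x4B 0x96 0x2B 0x56 0xAC 0x5F 0xBE 0x7B

Derivation:
After byte 1 (0xC5): reg=0xF9
After byte 2 (0xAB): reg=0xB9
After byte 3 (0xF3): reg=0xF1
Register before byte 4: 0xF1
After XOR with byte 0x57: 0xA6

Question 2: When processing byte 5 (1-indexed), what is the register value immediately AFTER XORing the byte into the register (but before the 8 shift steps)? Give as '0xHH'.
Answer: 0x6C

Derivation:
Register before byte 5: 0x7B
Byte 5: 0x17
0x7B XOR 0x17 = 0x6C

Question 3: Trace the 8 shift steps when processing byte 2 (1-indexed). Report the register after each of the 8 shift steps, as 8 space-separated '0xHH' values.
After byte 1 (0xC5): reg=0xF9
Register before byte 2: 0xF9
After XOR with byte 0xAB: 0x52

Answer: 0xA4 0x4F 0x9E 0x3B 0x76 0xEC 0xDF 0xB9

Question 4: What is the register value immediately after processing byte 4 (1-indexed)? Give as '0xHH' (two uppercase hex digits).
After byte 1 (0xC5): reg=0xF9
After byte 2 (0xAB): reg=0xB9
After byte 3 (0xF3): reg=0xF1
After byte 4 (0x57): reg=0x7B

Answer: 0x7B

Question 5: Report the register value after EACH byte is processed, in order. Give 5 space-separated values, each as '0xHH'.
0xF9 0xB9 0xF1 0x7B 0x03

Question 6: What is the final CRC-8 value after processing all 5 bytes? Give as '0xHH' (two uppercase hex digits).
Answer: 0x03

Derivation:
After byte 1 (0xC5): reg=0xF9
After byte 2 (0xAB): reg=0xB9
After byte 3 (0xF3): reg=0xF1
After byte 4 (0x57): reg=0x7B
After byte 5 (0x17): reg=0x03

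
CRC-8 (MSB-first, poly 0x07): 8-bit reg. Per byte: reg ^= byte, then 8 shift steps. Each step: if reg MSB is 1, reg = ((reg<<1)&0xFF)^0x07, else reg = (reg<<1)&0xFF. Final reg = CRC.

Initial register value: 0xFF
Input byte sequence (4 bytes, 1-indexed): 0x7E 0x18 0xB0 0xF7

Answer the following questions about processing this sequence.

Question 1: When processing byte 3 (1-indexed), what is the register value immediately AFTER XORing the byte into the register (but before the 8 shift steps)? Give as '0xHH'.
Register before byte 3: 0xEB
Byte 3: 0xB0
0xEB XOR 0xB0 = 0x5B

Answer: 0x5B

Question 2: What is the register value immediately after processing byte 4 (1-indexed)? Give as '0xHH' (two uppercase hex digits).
After byte 1 (0x7E): reg=0x8E
After byte 2 (0x18): reg=0xEB
After byte 3 (0xB0): reg=0x86
After byte 4 (0xF7): reg=0x50

Answer: 0x50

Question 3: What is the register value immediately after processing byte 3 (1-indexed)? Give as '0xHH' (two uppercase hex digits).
After byte 1 (0x7E): reg=0x8E
After byte 2 (0x18): reg=0xEB
After byte 3 (0xB0): reg=0x86

Answer: 0x86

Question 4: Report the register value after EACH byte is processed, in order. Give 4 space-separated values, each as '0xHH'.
0x8E 0xEB 0x86 0x50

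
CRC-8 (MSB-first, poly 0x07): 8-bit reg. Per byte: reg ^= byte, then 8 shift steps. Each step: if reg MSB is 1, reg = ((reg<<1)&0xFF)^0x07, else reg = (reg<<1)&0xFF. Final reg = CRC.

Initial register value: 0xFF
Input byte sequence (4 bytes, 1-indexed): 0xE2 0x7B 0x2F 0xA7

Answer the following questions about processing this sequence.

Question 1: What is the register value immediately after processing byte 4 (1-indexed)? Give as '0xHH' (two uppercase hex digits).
Answer: 0x03

Derivation:
After byte 1 (0xE2): reg=0x53
After byte 2 (0x7B): reg=0xD8
After byte 3 (0x2F): reg=0xCB
After byte 4 (0xA7): reg=0x03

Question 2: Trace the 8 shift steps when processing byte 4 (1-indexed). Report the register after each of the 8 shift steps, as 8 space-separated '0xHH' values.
Answer: 0xD8 0xB7 0x69 0xD2 0xA3 0x41 0x82 0x03

Derivation:
After byte 1 (0xE2): reg=0x53
After byte 2 (0x7B): reg=0xD8
After byte 3 (0x2F): reg=0xCB
Register before byte 4: 0xCB
After XOR with byte 0xA7: 0x6C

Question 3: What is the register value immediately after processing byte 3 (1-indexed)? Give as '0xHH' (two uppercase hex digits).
After byte 1 (0xE2): reg=0x53
After byte 2 (0x7B): reg=0xD8
After byte 3 (0x2F): reg=0xCB

Answer: 0xCB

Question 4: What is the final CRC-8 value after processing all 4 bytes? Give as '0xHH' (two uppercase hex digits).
After byte 1 (0xE2): reg=0x53
After byte 2 (0x7B): reg=0xD8
After byte 3 (0x2F): reg=0xCB
After byte 4 (0xA7): reg=0x03

Answer: 0x03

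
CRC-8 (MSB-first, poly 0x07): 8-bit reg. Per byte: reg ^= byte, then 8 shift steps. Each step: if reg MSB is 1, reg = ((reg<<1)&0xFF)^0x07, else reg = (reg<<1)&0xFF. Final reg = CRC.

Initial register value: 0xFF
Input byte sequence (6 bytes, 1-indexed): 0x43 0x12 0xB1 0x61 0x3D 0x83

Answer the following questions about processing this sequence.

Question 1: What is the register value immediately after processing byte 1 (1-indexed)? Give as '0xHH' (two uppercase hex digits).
Answer: 0x3D

Derivation:
After byte 1 (0x43): reg=0x3D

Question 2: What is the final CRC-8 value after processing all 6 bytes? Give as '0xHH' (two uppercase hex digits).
Answer: 0xE4

Derivation:
After byte 1 (0x43): reg=0x3D
After byte 2 (0x12): reg=0xCD
After byte 3 (0xB1): reg=0x73
After byte 4 (0x61): reg=0x7E
After byte 5 (0x3D): reg=0xCE
After byte 6 (0x83): reg=0xE4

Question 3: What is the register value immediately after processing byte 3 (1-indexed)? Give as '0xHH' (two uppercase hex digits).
After byte 1 (0x43): reg=0x3D
After byte 2 (0x12): reg=0xCD
After byte 3 (0xB1): reg=0x73

Answer: 0x73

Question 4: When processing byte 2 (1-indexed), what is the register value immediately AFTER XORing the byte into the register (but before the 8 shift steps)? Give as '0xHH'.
Answer: 0x2F

Derivation:
Register before byte 2: 0x3D
Byte 2: 0x12
0x3D XOR 0x12 = 0x2F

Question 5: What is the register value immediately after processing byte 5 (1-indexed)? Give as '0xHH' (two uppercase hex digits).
Answer: 0xCE

Derivation:
After byte 1 (0x43): reg=0x3D
After byte 2 (0x12): reg=0xCD
After byte 3 (0xB1): reg=0x73
After byte 4 (0x61): reg=0x7E
After byte 5 (0x3D): reg=0xCE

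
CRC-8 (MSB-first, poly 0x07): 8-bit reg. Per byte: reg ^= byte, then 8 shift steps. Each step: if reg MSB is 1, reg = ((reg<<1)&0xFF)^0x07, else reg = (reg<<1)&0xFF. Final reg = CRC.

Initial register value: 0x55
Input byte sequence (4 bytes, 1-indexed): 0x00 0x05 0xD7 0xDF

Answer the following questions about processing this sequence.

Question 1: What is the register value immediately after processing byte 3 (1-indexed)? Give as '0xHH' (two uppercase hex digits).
After byte 1 (0x00): reg=0xAC
After byte 2 (0x05): reg=0x56
After byte 3 (0xD7): reg=0x8E

Answer: 0x8E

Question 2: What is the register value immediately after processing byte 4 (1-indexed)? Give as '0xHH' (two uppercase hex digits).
After byte 1 (0x00): reg=0xAC
After byte 2 (0x05): reg=0x56
After byte 3 (0xD7): reg=0x8E
After byte 4 (0xDF): reg=0xB0

Answer: 0xB0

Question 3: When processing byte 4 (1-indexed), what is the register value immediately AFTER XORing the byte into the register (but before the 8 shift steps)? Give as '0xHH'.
Register before byte 4: 0x8E
Byte 4: 0xDF
0x8E XOR 0xDF = 0x51

Answer: 0x51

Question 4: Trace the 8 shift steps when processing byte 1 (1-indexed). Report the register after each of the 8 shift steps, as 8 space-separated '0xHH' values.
Answer: 0xAA 0x53 0xA6 0x4B 0x96 0x2B 0x56 0xAC

Derivation:
Register before byte 1: 0x55
After XOR with byte 0x00: 0x55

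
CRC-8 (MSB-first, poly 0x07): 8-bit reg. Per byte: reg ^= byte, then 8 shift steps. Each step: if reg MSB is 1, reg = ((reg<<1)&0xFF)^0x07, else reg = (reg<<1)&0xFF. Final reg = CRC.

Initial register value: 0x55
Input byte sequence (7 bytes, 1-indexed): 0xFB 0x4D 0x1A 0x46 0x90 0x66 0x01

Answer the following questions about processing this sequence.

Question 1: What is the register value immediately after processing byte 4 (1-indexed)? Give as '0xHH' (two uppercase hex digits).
Answer: 0x2C

Derivation:
After byte 1 (0xFB): reg=0x43
After byte 2 (0x4D): reg=0x2A
After byte 3 (0x1A): reg=0x90
After byte 4 (0x46): reg=0x2C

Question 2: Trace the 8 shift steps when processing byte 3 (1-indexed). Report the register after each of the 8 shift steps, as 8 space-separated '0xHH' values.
Answer: 0x60 0xC0 0x87 0x09 0x12 0x24 0x48 0x90

Derivation:
After byte 1 (0xFB): reg=0x43
After byte 2 (0x4D): reg=0x2A
Register before byte 3: 0x2A
After XOR with byte 0x1A: 0x30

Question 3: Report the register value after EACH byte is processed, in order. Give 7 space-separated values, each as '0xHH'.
0x43 0x2A 0x90 0x2C 0x3D 0x86 0x9C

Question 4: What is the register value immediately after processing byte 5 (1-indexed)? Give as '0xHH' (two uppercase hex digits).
After byte 1 (0xFB): reg=0x43
After byte 2 (0x4D): reg=0x2A
After byte 3 (0x1A): reg=0x90
After byte 4 (0x46): reg=0x2C
After byte 5 (0x90): reg=0x3D

Answer: 0x3D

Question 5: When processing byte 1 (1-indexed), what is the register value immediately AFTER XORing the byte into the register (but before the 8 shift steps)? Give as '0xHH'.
Answer: 0xAE

Derivation:
Register before byte 1: 0x55
Byte 1: 0xFB
0x55 XOR 0xFB = 0xAE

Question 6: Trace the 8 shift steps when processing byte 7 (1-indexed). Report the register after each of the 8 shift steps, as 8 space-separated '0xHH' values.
After byte 1 (0xFB): reg=0x43
After byte 2 (0x4D): reg=0x2A
After byte 3 (0x1A): reg=0x90
After byte 4 (0x46): reg=0x2C
After byte 5 (0x90): reg=0x3D
After byte 6 (0x66): reg=0x86
Register before byte 7: 0x86
After XOR with byte 0x01: 0x87

Answer: 0x09 0x12 0x24 0x48 0x90 0x27 0x4E 0x9C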